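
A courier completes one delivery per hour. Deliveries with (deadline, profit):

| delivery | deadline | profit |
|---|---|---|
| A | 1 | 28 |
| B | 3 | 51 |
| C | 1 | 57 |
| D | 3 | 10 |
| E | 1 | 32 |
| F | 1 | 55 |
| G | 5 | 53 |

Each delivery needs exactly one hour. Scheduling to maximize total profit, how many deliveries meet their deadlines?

4

Sort by profit descending; place each in the latest free slot ≤ its deadline.
By profit: C(d1,57), F(d1,55), G(d5,53), B(d3,51), E(d1,32), A(d1,28), D(d3,10)
C→slot 1; F skipped; G→slot 5; B→slot 3; E skipped; A skipped; D→slot 2.
4 of 7 scheduled.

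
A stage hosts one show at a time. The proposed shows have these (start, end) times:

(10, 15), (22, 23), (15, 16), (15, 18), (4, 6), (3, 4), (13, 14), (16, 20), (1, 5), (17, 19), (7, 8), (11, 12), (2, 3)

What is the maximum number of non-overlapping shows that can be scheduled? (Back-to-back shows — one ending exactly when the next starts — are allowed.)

9

Sorted by end: (2,3)  (3,4)  (1,5)  (4,6)  (7,8)  (11,12)  (13,14)  (10,15)  (15,16)  (15,18)  (17,19)  (16,20)  (22,23)
take (2,3); take (3,4); take (4,6); take (7,8); take (11,12); take (13,14); take (15,16); take (17,19); take (22,23).
Selected 9 shows.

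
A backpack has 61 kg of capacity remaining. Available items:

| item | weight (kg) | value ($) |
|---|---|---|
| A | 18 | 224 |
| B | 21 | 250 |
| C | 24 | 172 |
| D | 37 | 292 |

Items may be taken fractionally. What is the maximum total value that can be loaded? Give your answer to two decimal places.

647.62

Order: A (224/18=12.44) > B (250/21=11.90) > D (292/37=7.89) > C (172/24=7.17)
Fill: take A (18 @ 224) → take B (21 @ 250) → take 22/37 of D → 173.62; 61/61 used.
Total value = 647.62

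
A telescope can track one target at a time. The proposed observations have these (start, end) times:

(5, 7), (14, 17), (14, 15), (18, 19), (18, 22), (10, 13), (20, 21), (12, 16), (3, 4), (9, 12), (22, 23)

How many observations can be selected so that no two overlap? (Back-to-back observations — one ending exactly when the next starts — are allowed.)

7

Greedy by earliest finish: after sorting by end time, pick each interval compatible with the last pick.
By end time: (3,4), (5,7), (9,12), (10,13), (14,15), (12,16), (14,17), (18,19), (20,21), (18,22), (22,23).
Pick (3,4); next start ≥ 4 → (5,7); next start ≥ 7 → (9,12); next start ≥ 12 → (14,15); next start ≥ 15 → (18,19); next start ≥ 19 → (20,21); next start ≥ 21 → (22,23).
Selected 7 observations.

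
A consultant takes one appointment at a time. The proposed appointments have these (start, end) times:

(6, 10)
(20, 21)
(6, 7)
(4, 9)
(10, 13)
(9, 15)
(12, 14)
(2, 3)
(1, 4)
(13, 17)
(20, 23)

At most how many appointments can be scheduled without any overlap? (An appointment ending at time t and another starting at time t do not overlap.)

Sort by end time and greedily take each interval whose start is ≥ the last chosen end.
By end time: (2,3), (1,4), (6,7), (4,9), (6,10), (10,13), (12,14), (9,15), (13,17), (20,21), (20,23).
Pick (2,3); next start ≥ 3 → (6,7); next start ≥ 7 → (10,13); next start ≥ 13 → (13,17); next start ≥ 17 → (20,21).
Selected 5 appointments.

5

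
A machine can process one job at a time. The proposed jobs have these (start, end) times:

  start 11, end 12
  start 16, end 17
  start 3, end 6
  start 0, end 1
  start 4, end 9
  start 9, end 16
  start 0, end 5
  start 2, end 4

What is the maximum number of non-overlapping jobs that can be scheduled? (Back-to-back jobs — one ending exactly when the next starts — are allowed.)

Order by finish time; keep every interval that doesn't clash with the previous kept one.
Sorted by end: (0,1)  (2,4)  (0,5)  (3,6)  (4,9)  (11,12)  (9,16)  (16,17)
take (0,1); take (2,4); take (4,9); take (11,12); take (16,17).
Selected 5 jobs.

5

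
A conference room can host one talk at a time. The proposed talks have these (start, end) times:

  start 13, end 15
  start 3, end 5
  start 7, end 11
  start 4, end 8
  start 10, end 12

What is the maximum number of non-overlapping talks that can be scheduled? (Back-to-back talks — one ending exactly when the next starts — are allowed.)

By end time: (3,5), (4,8), (7,11), (10,12), (13,15).
Pick (3,5); next start ≥ 5 → (7,11); next start ≥ 11 → (13,15).
Selected 3 talks.

3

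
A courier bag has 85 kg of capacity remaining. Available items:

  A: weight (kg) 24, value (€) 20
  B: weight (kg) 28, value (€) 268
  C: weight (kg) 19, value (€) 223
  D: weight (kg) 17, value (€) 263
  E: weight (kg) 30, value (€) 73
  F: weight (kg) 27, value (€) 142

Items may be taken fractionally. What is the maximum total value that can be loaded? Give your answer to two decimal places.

864.44

Ratios (sorted): D 15.47, C 11.74, B 9.57, F 5.26, E 2.43, A 0.83
take D (17 @ 263); take C (19 @ 223); take B (28 @ 268); take 21/27 of F → 110.44. Capacity used 85/85.
Total value = 864.44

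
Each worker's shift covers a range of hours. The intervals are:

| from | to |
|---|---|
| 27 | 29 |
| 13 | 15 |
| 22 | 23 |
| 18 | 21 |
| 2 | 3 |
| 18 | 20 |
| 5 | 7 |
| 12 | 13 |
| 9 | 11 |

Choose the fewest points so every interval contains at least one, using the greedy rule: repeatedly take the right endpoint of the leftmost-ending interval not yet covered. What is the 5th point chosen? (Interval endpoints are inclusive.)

20

Sort by right endpoint; whenever an interval is uncovered, place a point at its right end.
By right end: [2,3]  [5,7]  [9,11]  [12,13]  [13,15]  [18,20]  [18,21]  [22,23]  [27,29]
[2,3] uncovered → point at 3; [5,7] uncovered → point at 7; [9,11] uncovered → point at 11; [12,13] uncovered → point at 13; [18,20] uncovered → point at 20; [22,23] uncovered → point at 23; [27,29] uncovered → point at 29.
Points: 3, 7, 11, 13, 20, 23, 29 (7 total).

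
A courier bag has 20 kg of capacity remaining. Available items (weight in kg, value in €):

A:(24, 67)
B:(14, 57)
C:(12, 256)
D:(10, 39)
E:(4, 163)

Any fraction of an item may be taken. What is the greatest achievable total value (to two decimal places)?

Greedy by value/weight ratio, highest first.
Order: E (163/4=40.75) > C (256/12=21.33) > B (57/14=4.07) > D (39/10=3.90) > A (67/24=2.79)
Fill: take E (4 @ 163) → take C (12 @ 256) → take 4/14 of B → 16.29; 20/20 used.
Total value = 435.29

435.29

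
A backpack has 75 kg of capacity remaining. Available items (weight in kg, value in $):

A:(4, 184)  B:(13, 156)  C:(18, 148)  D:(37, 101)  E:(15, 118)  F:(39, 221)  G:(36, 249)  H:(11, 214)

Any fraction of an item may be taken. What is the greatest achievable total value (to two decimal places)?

Ratios (sorted): A 46.00, H 19.45, B 12.00, C 8.22, E 7.87, G 6.92, F 5.67, D 2.73
take A (4 @ 184); take H (11 @ 214); take B (13 @ 156); take C (18 @ 148); take E (15 @ 118); take 14/36 of G → 96.83. Capacity used 75/75.
Total value = 916.83

916.83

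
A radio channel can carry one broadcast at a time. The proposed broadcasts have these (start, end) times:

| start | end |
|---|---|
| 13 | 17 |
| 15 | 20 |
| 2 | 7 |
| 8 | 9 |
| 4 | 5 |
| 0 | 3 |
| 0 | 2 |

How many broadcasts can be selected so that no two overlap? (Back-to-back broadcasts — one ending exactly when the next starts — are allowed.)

4

Greedy by earliest finish: after sorting by end time, pick each interval compatible with the last pick.
By end time: (0,2), (0,3), (4,5), (2,7), (8,9), (13,17), (15,20).
Pick (0,2); next start ≥ 2 → (4,5); next start ≥ 5 → (8,9); next start ≥ 9 → (13,17).
Selected 4 broadcasts.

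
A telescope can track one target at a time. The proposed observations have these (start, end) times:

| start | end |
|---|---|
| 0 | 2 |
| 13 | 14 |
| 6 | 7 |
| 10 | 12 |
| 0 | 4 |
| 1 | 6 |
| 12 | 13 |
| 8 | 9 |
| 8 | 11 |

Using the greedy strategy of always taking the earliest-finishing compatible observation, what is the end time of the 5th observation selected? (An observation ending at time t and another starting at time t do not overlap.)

13

Sort by end time and greedily take each interval whose start is ≥ the last chosen end.
Sorted by end: (0,2)  (0,4)  (1,6)  (6,7)  (8,9)  (8,11)  (10,12)  (12,13)  (13,14)
take (0,2); take (6,7); take (8,9); take (10,12); take (12,13); take (13,14).
Selected: (0,2) (6,7) (8,9) (10,12) (12,13) (13,14)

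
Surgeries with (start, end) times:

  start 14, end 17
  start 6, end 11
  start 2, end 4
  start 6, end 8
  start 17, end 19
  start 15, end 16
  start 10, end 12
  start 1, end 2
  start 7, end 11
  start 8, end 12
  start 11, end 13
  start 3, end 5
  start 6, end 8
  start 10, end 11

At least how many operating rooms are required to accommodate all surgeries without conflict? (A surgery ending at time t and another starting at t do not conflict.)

Count concurrent intervals with a sweep; the peak is the room count.
Events (time:±→running): 1:+→1 2:-→0 2:+→1 3:+→2 4:-→1 5:-→0 6:+→1 6:+→2 6:+→3 7:+→4 8:-→3 8:-→2 8:+→3 10:+→4 10:+→5 … peak 5.

5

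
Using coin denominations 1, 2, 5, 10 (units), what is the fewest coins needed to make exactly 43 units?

Use the largest denomination that fits, subtract, and repeat.
43 − 4×10→3 − 1×2→1 − 1×1→0
Total coins = 4 + 1 + 1 = 6

6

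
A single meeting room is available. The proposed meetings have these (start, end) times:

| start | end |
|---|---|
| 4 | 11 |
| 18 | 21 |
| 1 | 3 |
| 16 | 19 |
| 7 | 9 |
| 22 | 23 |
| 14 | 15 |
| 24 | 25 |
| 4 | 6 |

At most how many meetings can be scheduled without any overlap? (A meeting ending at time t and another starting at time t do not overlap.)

7

Order by finish time; keep every interval that doesn't clash with the previous kept one.
By end time: (1,3), (4,6), (7,9), (4,11), (14,15), (16,19), (18,21), (22,23), (24,25).
Pick (1,3); next start ≥ 3 → (4,6); next start ≥ 6 → (7,9); next start ≥ 9 → (14,15); next start ≥ 15 → (16,19); next start ≥ 19 → (22,23); next start ≥ 23 → (24,25).
Selected 7 meetings.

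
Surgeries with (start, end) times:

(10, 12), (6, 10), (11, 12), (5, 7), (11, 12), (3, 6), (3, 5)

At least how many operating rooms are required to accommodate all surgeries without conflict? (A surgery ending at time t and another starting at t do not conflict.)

3

The answer is the maximum number of intervals overlapping at any instant.
starts: [3, 3, 5, 6, 10, 11, 11]
ends:   [5, 6, 7, 10, 12, 12, 12]
s3→1 s3→2 e5→1 s5→2 e6→1 s6→2 e7→1 e10→0 s10→1 s11→2 s11→3  — peak 3.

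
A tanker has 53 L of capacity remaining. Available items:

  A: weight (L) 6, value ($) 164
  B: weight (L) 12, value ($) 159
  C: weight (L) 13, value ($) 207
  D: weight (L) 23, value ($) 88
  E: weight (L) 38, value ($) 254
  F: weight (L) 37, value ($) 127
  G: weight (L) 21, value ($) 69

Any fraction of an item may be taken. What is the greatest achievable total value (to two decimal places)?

Greedy by value/weight ratio, highest first.
Order: A (164/6=27.33) > C (207/13=15.92) > B (159/12=13.25) > E (254/38=6.68) > D (88/23=3.83) > F (127/37=3.43) > G (69/21=3.29)
Fill: take A (6 @ 164) → take C (13 @ 207) → take B (12 @ 159) → take 22/38 of E → 147.05; 53/53 used.
Total value = 677.05

677.05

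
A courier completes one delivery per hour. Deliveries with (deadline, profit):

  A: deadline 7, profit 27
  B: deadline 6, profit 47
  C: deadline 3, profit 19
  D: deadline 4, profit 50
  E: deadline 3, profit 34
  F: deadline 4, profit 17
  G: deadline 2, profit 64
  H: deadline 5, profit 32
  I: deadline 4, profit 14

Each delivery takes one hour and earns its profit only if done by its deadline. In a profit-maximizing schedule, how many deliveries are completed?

Sort by profit descending; place each in the latest free slot ≤ its deadline.
Profit order: G=64 D=50 B=47 E=34 H=32 A=27 C=19 F=17 I=14
Assign: G→slot 2, D→slot 4, B→slot 6, E→slot 3, H→slot 5, A→slot 7, C→slot 1, F skipped, I skipped.
Slots: [1:C] [2:G] [3:E] [4:D] [5:H] [6:B] [7:A]
7 of 9 scheduled.

7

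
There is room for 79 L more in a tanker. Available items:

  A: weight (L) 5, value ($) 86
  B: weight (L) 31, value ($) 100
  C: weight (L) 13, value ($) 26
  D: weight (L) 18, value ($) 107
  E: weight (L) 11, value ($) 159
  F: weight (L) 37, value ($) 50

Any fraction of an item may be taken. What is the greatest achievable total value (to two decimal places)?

Sort by value per unit weight and fill in that order.
Order: A (86/5=17.20) > E (159/11=14.45) > D (107/18=5.94) > B (100/31=3.23) > C (26/13=2.00) > F (50/37=1.35)
Fill: take A (5 @ 86) → take E (11 @ 159) → take D (18 @ 107) → take B (31 @ 100) → take C (13 @ 26) → take 1/37 of F → 1.35; 79/79 used.
Total value = 479.35

479.35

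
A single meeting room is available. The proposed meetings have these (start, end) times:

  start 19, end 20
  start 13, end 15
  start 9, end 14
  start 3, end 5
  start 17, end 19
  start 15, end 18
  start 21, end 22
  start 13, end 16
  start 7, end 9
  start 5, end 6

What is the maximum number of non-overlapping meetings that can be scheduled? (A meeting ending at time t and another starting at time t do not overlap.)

Greedy by earliest finish: after sorting by end time, pick each interval compatible with the last pick.
By end time: (3,5), (5,6), (7,9), (9,14), (13,15), (13,16), (15,18), (17,19), (19,20), (21,22).
Pick (3,5); next start ≥ 5 → (5,6); next start ≥ 6 → (7,9); next start ≥ 9 → (9,14); next start ≥ 14 → (15,18); next start ≥ 18 → (19,20); next start ≥ 20 → (21,22).
Selected 7 meetings.

7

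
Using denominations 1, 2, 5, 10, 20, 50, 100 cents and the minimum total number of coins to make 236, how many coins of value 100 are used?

236 = 2×100 + 1×20 + 1×10 + 1×5 + 1×1
Count of 100: 2

2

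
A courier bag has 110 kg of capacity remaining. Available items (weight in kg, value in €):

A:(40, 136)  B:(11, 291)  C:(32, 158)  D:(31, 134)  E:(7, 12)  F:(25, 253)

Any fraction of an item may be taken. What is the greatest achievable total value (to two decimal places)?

Ratios (sorted): B 26.45, F 10.12, C 4.94, D 4.32, A 3.40, E 1.71
take B (11 @ 291); take F (25 @ 253); take C (32 @ 158); take D (31 @ 134); take 11/40 of A → 37.40. Capacity used 110/110.
Total value = 873.40

873.40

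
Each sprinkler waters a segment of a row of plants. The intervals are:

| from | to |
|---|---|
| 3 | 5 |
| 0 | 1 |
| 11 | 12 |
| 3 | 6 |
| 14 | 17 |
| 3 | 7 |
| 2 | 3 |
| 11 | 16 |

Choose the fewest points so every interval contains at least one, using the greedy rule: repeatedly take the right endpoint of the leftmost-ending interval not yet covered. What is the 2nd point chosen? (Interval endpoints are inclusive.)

Sorted: [0,1] [2,3] [3,5] [3,6] [3,7] [11,12] [11,16] [14,17]
{[0,1]} hit by 1; {[2,3],[3,5],[3,6],[3,7]} hit by 3; {[11,12],[11,16]} hit by 12; {[14,17]} hit by 17.
Points: 1, 3, 12, 17 (4 total).

3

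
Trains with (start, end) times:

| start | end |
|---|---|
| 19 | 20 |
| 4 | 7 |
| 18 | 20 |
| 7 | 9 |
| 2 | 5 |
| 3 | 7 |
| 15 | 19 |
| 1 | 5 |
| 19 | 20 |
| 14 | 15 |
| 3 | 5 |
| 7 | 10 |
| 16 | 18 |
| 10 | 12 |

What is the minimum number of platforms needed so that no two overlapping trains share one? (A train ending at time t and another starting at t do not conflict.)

5

Events (time:±→running): 1:+→1 2:+→2 3:+→3 3:+→4 4:+→5 … peak 5.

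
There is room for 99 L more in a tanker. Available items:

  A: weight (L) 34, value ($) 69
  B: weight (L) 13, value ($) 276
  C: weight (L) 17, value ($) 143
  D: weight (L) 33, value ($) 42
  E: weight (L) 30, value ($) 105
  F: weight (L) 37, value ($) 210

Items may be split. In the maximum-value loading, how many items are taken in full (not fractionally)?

4

Greedy by value/weight ratio, highest first.
Order: B (276/13=21.23) > C (143/17=8.41) > F (210/37=5.68) > E (105/30=3.50) > A (69/34=2.03) > D (42/33=1.27)
Fill: take B (13 @ 276) → take C (17 @ 143) → take F (37 @ 210) → take E (30 @ 105) → take 2/34 of A → 4.06; 99/99 used.
4 item(s) taken whole; one partial (take 2/34 of A).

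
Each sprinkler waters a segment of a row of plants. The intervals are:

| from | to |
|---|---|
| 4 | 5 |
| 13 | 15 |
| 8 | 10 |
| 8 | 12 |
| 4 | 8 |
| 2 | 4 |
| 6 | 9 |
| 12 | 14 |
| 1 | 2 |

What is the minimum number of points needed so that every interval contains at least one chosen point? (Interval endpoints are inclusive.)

4

Sort by right endpoint; whenever an interval is uncovered, place a point at its right end.
Sorted: [1,2] [2,4] [4,5] [4,8] [6,9] [8,10] [8,12] [12,14] [13,15]
{[1,2],[2,4]} hit by 2; {[4,5],[4,8]} hit by 5; {[6,9],[8,10],[8,12]} hit by 9; {[12,14],[13,15]} hit by 14.
Points: 2, 5, 9, 14 (4 total).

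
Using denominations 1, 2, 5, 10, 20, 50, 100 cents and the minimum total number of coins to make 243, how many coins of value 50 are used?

243 − 2×100→43 − 2×20→3 − 1×2→1 − 1×1→0
Count of 50: 0

0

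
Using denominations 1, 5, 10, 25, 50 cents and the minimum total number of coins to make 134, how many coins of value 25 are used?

Greedy: take as many of the largest coin as possible, then repeat with the remainder.
134 = 2×50 + 1×25 + 1×5 + 4×1
Count of 25: 1

1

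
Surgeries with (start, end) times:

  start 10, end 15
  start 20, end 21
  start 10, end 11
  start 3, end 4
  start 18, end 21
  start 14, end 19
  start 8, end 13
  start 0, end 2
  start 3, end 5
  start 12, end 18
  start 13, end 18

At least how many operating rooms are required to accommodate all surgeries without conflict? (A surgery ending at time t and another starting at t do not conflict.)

The answer is the maximum number of intervals overlapping at any instant.
Events (time:±→running): 0:+→1 2:-→0 3:+→1 3:+→2 4:-→1 5:-→0 8:+→1 10:+→2 10:+→3 11:-→2 12:+→3 13:-→2 13:+→3 14:+→4 … peak 4.

4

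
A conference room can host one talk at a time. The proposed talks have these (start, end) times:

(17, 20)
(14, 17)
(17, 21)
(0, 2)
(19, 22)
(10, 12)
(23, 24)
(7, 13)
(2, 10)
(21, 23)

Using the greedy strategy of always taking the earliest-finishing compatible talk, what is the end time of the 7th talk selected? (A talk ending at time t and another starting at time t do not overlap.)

Sort by end time and greedily take each interval whose start is ≥ the last chosen end.
Sorted by end: (0,2)  (2,10)  (10,12)  (7,13)  (14,17)  (17,20)  (17,21)  (19,22)  (21,23)  (23,24)
take (0,2); take (2,10); take (10,12); take (14,17); take (17,20); skip (19,22); take (21,23); take (23,24).
Selected: (0,2) (2,10) (10,12) (14,17) (17,20) (21,23) (23,24)

24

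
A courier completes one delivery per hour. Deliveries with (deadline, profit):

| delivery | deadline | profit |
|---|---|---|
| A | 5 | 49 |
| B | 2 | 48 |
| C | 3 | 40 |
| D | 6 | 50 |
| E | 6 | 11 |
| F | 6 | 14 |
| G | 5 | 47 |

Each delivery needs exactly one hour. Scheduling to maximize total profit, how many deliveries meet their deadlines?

6

Take jobs in profit order; each goes to the latest open slot no later than its deadline.
Profit order: D=50 A=49 B=48 G=47 C=40 F=14 E=11
Assign: D→slot 6, A→slot 5, B→slot 2, G→slot 4, C→slot 3, F→slot 1, E skipped.
Slots: [1:F] [2:B] [3:C] [4:G] [5:A] [6:D]
6 of 7 scheduled.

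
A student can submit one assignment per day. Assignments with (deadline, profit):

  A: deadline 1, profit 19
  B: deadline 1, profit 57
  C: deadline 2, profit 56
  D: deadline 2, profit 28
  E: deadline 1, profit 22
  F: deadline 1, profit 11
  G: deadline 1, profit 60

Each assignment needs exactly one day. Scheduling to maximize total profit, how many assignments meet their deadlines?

2

Take jobs in profit order; each goes to the latest open slot no later than its deadline.
Profit order: G=60 B=57 C=56 D=28 E=22 A=19 F=11
Assign: G→slot 1, B skipped, C→slot 2, D skipped, E skipped, A skipped, F skipped.
Slots: [1:G] [2:C]
2 of 7 scheduled.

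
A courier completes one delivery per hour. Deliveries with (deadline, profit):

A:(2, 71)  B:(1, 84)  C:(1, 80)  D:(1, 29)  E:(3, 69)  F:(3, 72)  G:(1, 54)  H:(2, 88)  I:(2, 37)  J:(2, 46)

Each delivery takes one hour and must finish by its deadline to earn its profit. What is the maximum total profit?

244

Take jobs in profit order; each goes to the latest open slot no later than its deadline.
Profit order: H=88 B=84 C=80 F=72 A=71 E=69 G=54 J=46 I=37 D=29
Assign: H→slot 2, B→slot 1, C skipped, F→slot 3, A skipped, E skipped, G skipped, J skipped, I skipped, D skipped.
Slots: [1:B] [2:H] [3:F]
Profit = 84 + 88 + 72 = 244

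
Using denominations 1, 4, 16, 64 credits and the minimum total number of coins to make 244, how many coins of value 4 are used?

1

244 = 3×64 + 3×16 + 1×4
Count of 4: 1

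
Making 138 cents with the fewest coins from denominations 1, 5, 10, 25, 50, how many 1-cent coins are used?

Use the largest denomination that fits, subtract, and repeat.
138 = 2×50 + 1×25 + 1×10 + 3×1
Count of 1: 3

3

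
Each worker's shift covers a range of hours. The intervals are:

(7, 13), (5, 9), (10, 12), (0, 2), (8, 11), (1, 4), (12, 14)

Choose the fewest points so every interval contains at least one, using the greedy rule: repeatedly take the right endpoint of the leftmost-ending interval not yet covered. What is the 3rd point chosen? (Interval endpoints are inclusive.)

By right end: [0,2]  [1,4]  [5,9]  [8,11]  [10,12]  [7,13]  [12,14]
[0,2] uncovered → point at 2; [5,9] uncovered → point at 9; [10,12] uncovered → point at 12.
Points: 2, 9, 12 (3 total).

12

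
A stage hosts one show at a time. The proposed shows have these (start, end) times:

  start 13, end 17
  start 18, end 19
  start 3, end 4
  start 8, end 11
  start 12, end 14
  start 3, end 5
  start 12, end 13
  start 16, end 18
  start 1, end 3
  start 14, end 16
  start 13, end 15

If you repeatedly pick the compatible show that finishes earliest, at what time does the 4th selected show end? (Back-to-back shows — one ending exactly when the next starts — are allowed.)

13

Greedy by earliest finish: after sorting by end time, pick each interval compatible with the last pick.
Sorted by end: (1,3)  (3,4)  (3,5)  (8,11)  (12,13)  (12,14)  (13,15)  (14,16)  (13,17)  (16,18)  (18,19)
take (1,3); take (3,4); take (8,11); take (12,13); take (13,15); take (16,18); take (18,19).
Selected: (1,3) (3,4) (8,11) (12,13) (13,15) (16,18) (18,19)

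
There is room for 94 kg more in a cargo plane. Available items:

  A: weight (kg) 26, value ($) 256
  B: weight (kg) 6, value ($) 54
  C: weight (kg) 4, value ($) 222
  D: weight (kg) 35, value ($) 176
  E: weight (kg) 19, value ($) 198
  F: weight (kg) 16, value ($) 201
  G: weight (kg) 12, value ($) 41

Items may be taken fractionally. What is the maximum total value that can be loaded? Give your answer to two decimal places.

1046.66

Ratios (sorted): C 55.50, F 12.56, E 10.42, A 9.85, B 9.00, D 5.03, G 3.42
take C (4 @ 222); take F (16 @ 201); take E (19 @ 198); take A (26 @ 256); take B (6 @ 54); take 23/35 of D → 115.66. Capacity used 94/94.
Total value = 1046.66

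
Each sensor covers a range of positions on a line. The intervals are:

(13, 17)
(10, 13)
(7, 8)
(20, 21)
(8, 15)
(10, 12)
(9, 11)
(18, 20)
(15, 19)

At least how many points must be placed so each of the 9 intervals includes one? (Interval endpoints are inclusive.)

Sort by right endpoint; whenever an interval is uncovered, place a point at its right end.
Sorted: [7,8] [9,11] [10,12] [10,13] [8,15] [13,17] [15,19] [18,20] [20,21]
{[7,8]} hit by 8; {[9,11],[10,12],[10,13],[8,15]} hit by 11; {[13,17],[15,19]} hit by 17; {[18,20],[20,21]} hit by 20.
Points: 8, 11, 17, 20 (4 total).

4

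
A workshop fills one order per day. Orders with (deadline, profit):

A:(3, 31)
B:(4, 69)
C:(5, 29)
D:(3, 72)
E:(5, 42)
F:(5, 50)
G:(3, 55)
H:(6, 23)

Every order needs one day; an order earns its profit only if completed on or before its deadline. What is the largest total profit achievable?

Take jobs in profit order; each goes to the latest open slot no later than its deadline.
Profit order: D=72 B=69 G=55 F=50 E=42 A=31 C=29 H=23
Assign: D→slot 3, B→slot 4, G→slot 2, F→slot 5, E→slot 1, A skipped, C skipped, H→slot 6.
Slots: [1:E] [2:G] [3:D] [4:B] [5:F] [6:H]
Profit = 42 + 55 + 72 + 69 + 50 + 23 = 311

311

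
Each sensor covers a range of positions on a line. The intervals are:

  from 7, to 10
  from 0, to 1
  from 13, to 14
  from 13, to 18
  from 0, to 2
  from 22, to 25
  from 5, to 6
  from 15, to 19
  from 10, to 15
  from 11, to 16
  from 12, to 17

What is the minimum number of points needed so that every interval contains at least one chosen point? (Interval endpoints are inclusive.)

6

Process intervals by earliest right end; each time one isn't hit yet, stab at its right endpoint.
By right end: [0,1]  [0,2]  [5,6]  [7,10]  [13,14]  [10,15]  [11,16]  [12,17]  [13,18]  [15,19]  [22,25]
[0,1] uncovered → point at 1; [5,6] uncovered → point at 6; [7,10] uncovered → point at 10; [13,14] uncovered → point at 14; [15,19] uncovered → point at 19; [22,25] uncovered → point at 25.
Points: 1, 6, 10, 14, 19, 25 (6 total).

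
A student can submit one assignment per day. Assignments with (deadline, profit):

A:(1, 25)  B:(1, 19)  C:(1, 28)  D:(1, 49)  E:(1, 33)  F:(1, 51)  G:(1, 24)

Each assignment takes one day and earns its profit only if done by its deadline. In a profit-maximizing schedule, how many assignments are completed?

1

Sort by profit descending; place each in the latest free slot ≤ its deadline.
Profit order: F=51 D=49 E=33 C=28 A=25 G=24 B=19
Assign: F→slot 1, D skipped, E skipped, C skipped, A skipped, G skipped, B skipped.
Slots: [1:F]
1 of 7 scheduled.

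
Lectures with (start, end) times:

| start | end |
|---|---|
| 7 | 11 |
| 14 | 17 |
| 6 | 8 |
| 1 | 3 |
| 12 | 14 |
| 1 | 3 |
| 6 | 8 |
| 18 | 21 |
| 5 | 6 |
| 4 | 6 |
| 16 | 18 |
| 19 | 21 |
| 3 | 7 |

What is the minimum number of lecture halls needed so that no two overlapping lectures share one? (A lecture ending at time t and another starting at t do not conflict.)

3

The answer is the maximum number of intervals overlapping at any instant.
Events (time:±→running): 1:+→1 1:+→2 3:-→1 3:-→0 3:+→1 4:+→2 5:+→3 … peak 3.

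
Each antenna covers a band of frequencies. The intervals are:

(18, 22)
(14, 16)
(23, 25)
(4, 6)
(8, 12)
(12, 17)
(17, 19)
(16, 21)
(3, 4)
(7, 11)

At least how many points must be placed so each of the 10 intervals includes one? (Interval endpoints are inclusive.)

5

Sort by right endpoint; whenever an interval is uncovered, place a point at its right end.
By right end: [3,4]  [4,6]  [7,11]  [8,12]  [14,16]  [12,17]  [17,19]  [16,21]  [18,22]  [23,25]
[3,4] uncovered → point at 4; [7,11] uncovered → point at 11; [14,16] uncovered → point at 16; [17,19] uncovered → point at 19; [23,25] uncovered → point at 25.
Points: 4, 11, 16, 19, 25 (5 total).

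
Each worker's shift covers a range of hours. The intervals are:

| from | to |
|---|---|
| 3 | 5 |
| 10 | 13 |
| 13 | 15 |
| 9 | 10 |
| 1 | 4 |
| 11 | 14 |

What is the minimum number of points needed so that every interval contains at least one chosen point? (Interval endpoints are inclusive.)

3

Sorted: [1,4] [3,5] [9,10] [10,13] [11,14] [13,15]
{[1,4],[3,5]} hit by 4; {[9,10],[10,13]} hit by 10; {[11,14],[13,15]} hit by 14.
Points: 4, 10, 14 (3 total).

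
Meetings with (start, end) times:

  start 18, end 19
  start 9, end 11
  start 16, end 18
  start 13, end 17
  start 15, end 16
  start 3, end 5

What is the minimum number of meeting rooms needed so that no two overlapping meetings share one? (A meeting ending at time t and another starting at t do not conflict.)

2

The answer is the maximum number of intervals overlapping at any instant.
Events (time:±→running): 3:+→1 5:-→0 9:+→1 11:-→0 13:+→1 15:+→2 … peak 2.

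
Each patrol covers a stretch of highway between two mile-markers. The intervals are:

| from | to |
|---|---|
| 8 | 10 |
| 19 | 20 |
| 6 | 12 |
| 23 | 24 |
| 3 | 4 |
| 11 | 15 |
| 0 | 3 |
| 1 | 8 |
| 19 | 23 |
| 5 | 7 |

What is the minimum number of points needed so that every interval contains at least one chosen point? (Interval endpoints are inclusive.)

Process intervals by earliest right end; each time one isn't hit yet, stab at its right endpoint.
By right end: [0,3]  [3,4]  [5,7]  [1,8]  [8,10]  [6,12]  [11,15]  [19,20]  [19,23]  [23,24]
[0,3] uncovered → point at 3; [5,7] uncovered → point at 7; [8,10] uncovered → point at 10; [11,15] uncovered → point at 15; [19,20] uncovered → point at 20; [23,24] uncovered → point at 24.
Points: 3, 7, 10, 15, 20, 24 (6 total).

6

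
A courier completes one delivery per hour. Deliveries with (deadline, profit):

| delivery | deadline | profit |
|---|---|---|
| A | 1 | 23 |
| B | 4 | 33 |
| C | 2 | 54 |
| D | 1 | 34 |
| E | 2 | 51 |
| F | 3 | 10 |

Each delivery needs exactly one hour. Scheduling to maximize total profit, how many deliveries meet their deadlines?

4

By profit: C(d2,54), E(d2,51), D(d1,34), B(d4,33), A(d1,23), F(d3,10)
C→slot 2; E→slot 1; D skipped; B→slot 4; A skipped; F→slot 3.
4 of 6 scheduled.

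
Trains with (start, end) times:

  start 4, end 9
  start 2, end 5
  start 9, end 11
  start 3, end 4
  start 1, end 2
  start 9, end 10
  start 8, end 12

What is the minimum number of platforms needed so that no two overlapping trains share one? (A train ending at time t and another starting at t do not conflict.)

3

Events (time:±→running): 1:+→1 2:-→0 2:+→1 3:+→2 4:-→1 4:+→2 5:-→1 8:+→2 9:-→1 9:+→2 9:+→3 … peak 3.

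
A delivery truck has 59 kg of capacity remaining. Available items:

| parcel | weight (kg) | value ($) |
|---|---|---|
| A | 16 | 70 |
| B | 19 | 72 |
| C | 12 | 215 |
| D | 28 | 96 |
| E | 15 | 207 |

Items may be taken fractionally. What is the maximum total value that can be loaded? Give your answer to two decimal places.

Order: C (215/12=17.92) > E (207/15=13.80) > A (70/16=4.38) > B (72/19=3.79) > D (96/28=3.43)
Fill: take C (12 @ 215) → take E (15 @ 207) → take A (16 @ 70) → take 16/19 of B → 60.63; 59/59 used.
Total value = 552.63

552.63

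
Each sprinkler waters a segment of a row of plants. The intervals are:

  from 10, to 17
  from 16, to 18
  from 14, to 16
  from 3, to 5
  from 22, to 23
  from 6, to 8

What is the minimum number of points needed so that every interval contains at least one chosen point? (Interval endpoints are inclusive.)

4

Process intervals by earliest right end; each time one isn't hit yet, stab at its right endpoint.
By right end: [3,5]  [6,8]  [14,16]  [10,17]  [16,18]  [22,23]
[3,5] uncovered → point at 5; [6,8] uncovered → point at 8; [14,16] uncovered → point at 16; [22,23] uncovered → point at 23.
Points: 5, 8, 16, 23 (4 total).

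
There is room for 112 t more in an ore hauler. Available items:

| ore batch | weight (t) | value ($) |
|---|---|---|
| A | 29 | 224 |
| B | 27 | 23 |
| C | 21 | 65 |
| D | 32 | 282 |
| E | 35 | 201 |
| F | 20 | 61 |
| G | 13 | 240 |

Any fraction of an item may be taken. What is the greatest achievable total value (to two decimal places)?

956.29

Ratios (sorted): G 18.46, D 8.81, A 7.72, E 5.74, C 3.10, F 3.05, B 0.85
take G (13 @ 240); take D (32 @ 282); take A (29 @ 224); take E (35 @ 201); take 3/21 of C → 9.29. Capacity used 112/112.
Total value = 956.29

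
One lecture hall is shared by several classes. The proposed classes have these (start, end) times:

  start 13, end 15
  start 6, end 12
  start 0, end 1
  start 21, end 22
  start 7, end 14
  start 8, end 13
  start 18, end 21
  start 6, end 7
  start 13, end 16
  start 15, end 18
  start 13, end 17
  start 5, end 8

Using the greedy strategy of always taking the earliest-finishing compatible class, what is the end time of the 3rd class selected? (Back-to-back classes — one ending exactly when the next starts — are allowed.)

By end time: (0,1), (6,7), (5,8), (6,12), (8,13), (7,14), (13,15), (13,16), (13,17), (15,18), (18,21), (21,22).
Pick (0,1); next start ≥ 1 → (6,7); next start ≥ 7 → (8,13); next start ≥ 13 → (13,15); next start ≥ 15 → (15,18); next start ≥ 18 → (18,21); next start ≥ 21 → (21,22).
Selected: (0,1) (6,7) (8,13) (13,15) (15,18) (18,21) (21,22)

13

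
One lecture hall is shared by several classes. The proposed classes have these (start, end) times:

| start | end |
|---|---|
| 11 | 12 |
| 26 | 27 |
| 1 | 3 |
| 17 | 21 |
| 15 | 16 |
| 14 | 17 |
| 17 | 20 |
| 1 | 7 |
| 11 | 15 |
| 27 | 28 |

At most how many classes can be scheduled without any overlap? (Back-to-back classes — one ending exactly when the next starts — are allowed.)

By end time: (1,3), (1,7), (11,12), (11,15), (15,16), (14,17), (17,20), (17,21), (26,27), (27,28).
Pick (1,3); next start ≥ 3 → (11,12); next start ≥ 12 → (15,16); next start ≥ 16 → (17,20); next start ≥ 20 → (26,27); next start ≥ 27 → (27,28).
Selected 6 classes.

6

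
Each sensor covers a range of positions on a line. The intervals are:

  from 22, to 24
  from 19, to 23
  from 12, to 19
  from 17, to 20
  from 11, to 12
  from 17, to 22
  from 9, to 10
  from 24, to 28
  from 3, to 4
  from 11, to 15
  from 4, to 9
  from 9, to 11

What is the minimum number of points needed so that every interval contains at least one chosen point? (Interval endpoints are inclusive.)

5

By right end: [3,4]  [4,9]  [9,10]  [9,11]  [11,12]  [11,15]  [12,19]  [17,20]  [17,22]  [19,23]  [22,24]  [24,28]
[3,4] uncovered → point at 4; [9,10] uncovered → point at 10; [11,12] uncovered → point at 12; [17,20] uncovered → point at 20; [22,24] uncovered → point at 24.
Points: 4, 10, 12, 20, 24 (5 total).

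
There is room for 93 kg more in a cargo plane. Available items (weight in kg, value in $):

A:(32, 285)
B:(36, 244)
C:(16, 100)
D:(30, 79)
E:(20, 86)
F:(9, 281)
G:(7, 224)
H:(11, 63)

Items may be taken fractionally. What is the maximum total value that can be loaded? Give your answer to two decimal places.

1090.25

Order: G (224/7=32.00) > F (281/9=31.22) > A (285/32=8.91) > B (244/36=6.78) > C (100/16=6.25) > H (63/11=5.73) > E (86/20=4.30) > D (79/30=2.63)
Fill: take G (7 @ 224) → take F (9 @ 281) → take A (32 @ 285) → take B (36 @ 244) → take 9/16 of C → 56.25; 93/93 used.
Total value = 1090.25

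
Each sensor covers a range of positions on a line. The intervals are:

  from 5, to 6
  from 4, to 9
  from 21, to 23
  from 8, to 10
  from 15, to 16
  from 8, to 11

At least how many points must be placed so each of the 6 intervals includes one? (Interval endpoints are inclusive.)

4

Sorted: [5,6] [4,9] [8,10] [8,11] [15,16] [21,23]
{[5,6],[4,9]} hit by 6; {[8,10],[8,11]} hit by 10; {[15,16]} hit by 16; {[21,23]} hit by 23.
Points: 6, 10, 16, 23 (4 total).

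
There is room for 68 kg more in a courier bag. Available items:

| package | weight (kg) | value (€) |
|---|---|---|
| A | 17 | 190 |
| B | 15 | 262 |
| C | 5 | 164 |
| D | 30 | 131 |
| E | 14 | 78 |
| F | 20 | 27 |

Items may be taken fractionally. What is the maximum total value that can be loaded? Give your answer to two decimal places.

768.23

Greedy by value/weight ratio, highest first.
Order: C (164/5=32.80) > B (262/15=17.47) > A (190/17=11.18) > E (78/14=5.57) > D (131/30=4.37) > F (27/20=1.35)
Fill: take C (5 @ 164) → take B (15 @ 262) → take A (17 @ 190) → take E (14 @ 78) → take 17/30 of D → 74.23; 68/68 used.
Total value = 768.23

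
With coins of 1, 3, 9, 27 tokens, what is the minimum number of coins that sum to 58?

4

Use the largest denomination that fits, subtract, and repeat.
58 − 2×27→4 − 1×3→1 − 1×1→0
Total coins = 2 + 1 + 1 = 4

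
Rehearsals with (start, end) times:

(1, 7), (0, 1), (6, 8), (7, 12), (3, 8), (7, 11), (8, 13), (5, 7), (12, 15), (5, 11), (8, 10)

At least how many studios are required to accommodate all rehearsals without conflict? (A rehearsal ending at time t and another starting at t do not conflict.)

5

Events (time:±→running): 0:+→1 1:-→0 1:+→1 3:+→2 5:+→3 5:+→4 6:+→5 … peak 5.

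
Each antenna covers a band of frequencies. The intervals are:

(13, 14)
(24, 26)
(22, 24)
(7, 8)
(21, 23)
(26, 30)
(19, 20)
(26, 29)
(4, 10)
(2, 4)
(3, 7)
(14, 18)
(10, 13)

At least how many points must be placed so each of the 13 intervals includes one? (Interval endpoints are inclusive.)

7

Process intervals by earliest right end; each time one isn't hit yet, stab at its right endpoint.
By right end: [2,4]  [3,7]  [7,8]  [4,10]  [10,13]  [13,14]  [14,18]  [19,20]  [21,23]  [22,24]  [24,26]  [26,29]  [26,30]
[2,4] uncovered → point at 4; [7,8] uncovered → point at 8; [10,13] uncovered → point at 13; [14,18] uncovered → point at 18; [19,20] uncovered → point at 20; [21,23] uncovered → point at 23; [24,26] uncovered → point at 26.
Points: 4, 8, 13, 18, 20, 23, 26 (7 total).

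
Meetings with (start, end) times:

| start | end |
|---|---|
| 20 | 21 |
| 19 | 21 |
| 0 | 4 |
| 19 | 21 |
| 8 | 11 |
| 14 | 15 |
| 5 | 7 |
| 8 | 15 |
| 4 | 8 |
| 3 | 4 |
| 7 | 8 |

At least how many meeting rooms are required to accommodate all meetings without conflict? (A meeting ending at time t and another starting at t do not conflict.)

3

Events (time:±→running): 0:+→1 3:+→2 4:-→1 4:-→0 4:+→1 5:+→2 7:-→1 7:+→2 8:-→1 8:-→0 8:+→1 8:+→2 11:-→1 14:+→2 15:-→1 15:-→0 19:+→1 19:+→2 20:+→3 … peak 3.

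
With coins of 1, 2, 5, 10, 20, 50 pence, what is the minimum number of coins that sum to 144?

6

144 − 2×50→44 − 2×20→4 − 2×2→0
Total coins = 2 + 2 + 2 = 6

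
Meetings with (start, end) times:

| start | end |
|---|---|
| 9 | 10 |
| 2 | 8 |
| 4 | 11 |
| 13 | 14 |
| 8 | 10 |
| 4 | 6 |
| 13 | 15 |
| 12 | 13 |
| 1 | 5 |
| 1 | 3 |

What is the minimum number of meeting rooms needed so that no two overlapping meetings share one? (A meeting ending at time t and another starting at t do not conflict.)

4

The answer is the maximum number of intervals overlapping at any instant.
starts: [1, 1, 2, 4, 4, 8, 9, 12, 13, 13]
ends:   [3, 5, 6, 8, 10, 10, 11, 13, 14, 15]
s1→1 s1→2 s2→3 e3→2 s4→3 s4→4  — peak 4.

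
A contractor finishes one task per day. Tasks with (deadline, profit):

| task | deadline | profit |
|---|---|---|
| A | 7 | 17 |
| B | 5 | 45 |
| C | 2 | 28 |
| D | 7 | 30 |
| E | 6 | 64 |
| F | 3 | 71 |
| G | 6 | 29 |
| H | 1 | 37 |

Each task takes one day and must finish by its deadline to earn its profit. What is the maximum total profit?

Sort by profit descending; place each in the latest free slot ≤ its deadline.
Profit order: F=71 E=64 B=45 H=37 D=30 G=29 C=28 A=17
Assign: F→slot 3, E→slot 6, B→slot 5, H→slot 1, D→slot 7, G→slot 4, C→slot 2, A skipped.
Slots: [1:H] [2:C] [3:F] [4:G] [5:B] [6:E] [7:D]
Profit = 37 + 28 + 71 + 29 + 45 + 64 + 30 = 304

304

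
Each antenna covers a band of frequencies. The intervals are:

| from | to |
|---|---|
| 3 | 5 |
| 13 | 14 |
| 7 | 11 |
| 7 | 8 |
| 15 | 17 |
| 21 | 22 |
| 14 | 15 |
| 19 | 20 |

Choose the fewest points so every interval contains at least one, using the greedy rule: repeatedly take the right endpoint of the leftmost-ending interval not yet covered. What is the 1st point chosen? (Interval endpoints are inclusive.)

5

Process intervals by earliest right end; each time one isn't hit yet, stab at its right endpoint.
By right end: [3,5]  [7,8]  [7,11]  [13,14]  [14,15]  [15,17]  [19,20]  [21,22]
[3,5] uncovered → point at 5; [7,8] uncovered → point at 8; [13,14] uncovered → point at 14; [15,17] uncovered → point at 17; [19,20] uncovered → point at 20; [21,22] uncovered → point at 22.
Points: 5, 8, 14, 17, 20, 22 (6 total).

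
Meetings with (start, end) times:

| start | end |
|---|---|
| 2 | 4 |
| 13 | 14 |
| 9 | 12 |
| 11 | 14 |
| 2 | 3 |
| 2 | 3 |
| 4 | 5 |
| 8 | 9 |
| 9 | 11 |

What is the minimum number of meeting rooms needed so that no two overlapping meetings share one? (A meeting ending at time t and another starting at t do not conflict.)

3

Events (time:±→running): 2:+→1 2:+→2 2:+→3 … peak 3.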